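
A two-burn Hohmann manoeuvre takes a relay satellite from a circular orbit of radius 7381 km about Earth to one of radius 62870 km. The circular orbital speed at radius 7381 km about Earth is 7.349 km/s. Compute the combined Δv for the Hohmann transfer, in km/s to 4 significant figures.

From the circular-orbit relation v² = μ/r at r = 7381 km: μ = v²r = (7.349)² × 7381 = 3.98632×10^5 km³/s².
The Hohmann ellipse has a_t = (r₁ + r₂)/2 = 35125.5 km.
At r₁ the circular-orbit speed is v₁ = √(μ/r₁) = 7.349 km/s.
Transfer-orbit speed at r₁ (vis-viva): v_p = √[μ(2/r₁ − 1/a_t)] = 9.832 km/s.
First burn Δv₁ = |v_p − v₁| = 2.483 km/s.
Circular speed at r₂: v₂ = √(μ/r₂) = 2.518 km/s.
Transfer-orbit speed at r₂: v_a = √[μ(2/r₂ − 1/a_t)] = 1.154 km/s.
Second burn Δv₂ = |v₂ − v_a| = 1.364 km/s.
Δv = Δv₁ + Δv₂ = 2.483 + 1.364 = 3.847 km/s.

Δv = 3.847 km/s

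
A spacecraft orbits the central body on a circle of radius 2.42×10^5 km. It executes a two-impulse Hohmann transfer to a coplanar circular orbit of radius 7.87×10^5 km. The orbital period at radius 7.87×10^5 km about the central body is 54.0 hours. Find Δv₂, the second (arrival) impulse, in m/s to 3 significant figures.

From Kepler's third law T² = 4π²r³/μ at r = 7.87×10^5 km, T = 54.0 hours = 54.0 × 3600 s = 1.944×10^5 s: μ = 4π²r³/T² = 5.09204×10^8 km³/s².
The Hohmann ellipse has a_t = (r₁ + r₂)/2 = 5.145×10^5 km.
On the circular orbit at r = 7.870×10^5 km, v_c = √(μ/r) = 25.43656 km/s.
Transfer-orbit speed at the same r (vis-viva, a = a_t): v_t = √[μ(2/r − 1/a_t)] = 17.44509 km/s.
Δv₂ = |v_t − v_c| = |17.44509 − 25.43656| = 7.991 km/s.

Δv₂ = 7990 m/s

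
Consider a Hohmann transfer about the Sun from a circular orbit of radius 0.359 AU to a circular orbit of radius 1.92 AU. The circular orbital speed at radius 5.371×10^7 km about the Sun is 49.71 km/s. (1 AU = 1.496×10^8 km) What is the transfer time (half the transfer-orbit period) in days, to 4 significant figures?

From the circular-orbit relation v² = μ/r at r = 5.371×10^7 km: μ = v²r = (49.71)² × 5.371×10^7 = 1.32722×10^11 km³/s².
In km: r₁ = 0.359 × 1.496×10^8 = 5.37064×10^7 km; r₂ = 1.92 × 1.496×10^8 = 2.87232×10^8 km.
Semi-major axis of the transfer orbit: a_t = (5.37064×10^7 + 2.87232×10^8)/2 = 1.704692×10^8 km.
Transfer time t = π√(a_t³/μ) = π√((1.704692×10^8)³ / 1.32722×10^11) = 1.919×10^7 s.
Converting: 1.919×10^7 s ÷ 86400 s/day = 222.1 days.

t = 222.1 days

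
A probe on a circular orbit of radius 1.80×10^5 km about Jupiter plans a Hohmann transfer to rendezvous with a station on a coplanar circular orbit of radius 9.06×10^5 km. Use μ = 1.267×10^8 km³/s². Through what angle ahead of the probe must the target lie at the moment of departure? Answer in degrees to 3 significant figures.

φ = 96.5°

The Hohmann ellipse has a_t = (r₁ + r₂)/2 = 5.430×10^5 km.
Transfer time t = π√(a_t³/μ) = 1.117×10^5 s.
The target's mean motion on its circular orbit is ω₂ = √(μ/r₂³) = 1.305×10^-5 rad/s.
Angle swept by the target during transfer: ω₂·t = 1.4577 rad = 83.52°.
Arrival is 180° from departure on the ellipse, so φ = 180° − 83.52° = 96.5°.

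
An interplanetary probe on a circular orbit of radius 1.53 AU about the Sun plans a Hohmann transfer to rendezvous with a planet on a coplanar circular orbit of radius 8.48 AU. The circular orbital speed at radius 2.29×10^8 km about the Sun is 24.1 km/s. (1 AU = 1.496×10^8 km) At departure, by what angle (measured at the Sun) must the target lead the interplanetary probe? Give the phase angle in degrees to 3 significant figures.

φ = 98.4°

From the circular-orbit relation v² = μ/r at r = 2.29×10^8 km: μ = v²r = (24.1)² × 2.29×10^8 = 1.33005×10^11 km³/s².
In km: r₁ = 1.53 × 1.496×10^8 = 2.28888×10^8 km; r₂ = 8.48 × 1.496×10^8 = 1.268608×10^9 km.
Transfer-ellipse semi-major axis a_t = (r₁ + r₂)/2 = (2.28888×10^8 + 1.268608×10^9)/2 = 7.48748×10^8 km.
The half-period of the transfer ellipse is t = π√(a_t³/μ) = 1.765×10^8 s.
Target angular speed ω₂ = √(μ/r₂³) = 8.071×10^-9 rad/s.
Angle swept by the target during transfer: ω₂·t = 1.4245 rad = 81.62°.
The interplanetary probe traverses 180° on the transfer ellipse, so the target must lead by 180° − 81.62° = 98.4°.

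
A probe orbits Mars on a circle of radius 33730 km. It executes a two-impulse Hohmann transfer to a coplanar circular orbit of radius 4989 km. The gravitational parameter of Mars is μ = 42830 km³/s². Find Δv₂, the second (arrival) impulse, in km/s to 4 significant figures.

Δv₂ = 0.9375 km/s

The Hohmann ellipse has a_t = (r₁ + r₂)/2 = 19359.5 km.
Circular speed at r = 4989 km: v_c = √(μ/r) = 2.9300 km/s.
Vis-viva on the transfer ellipse at r = 4989 km gives v_t = √[μ(2/r − 1/a_t)] = 3.8675 km/s.
Δv₂ = |v_t − v_c| = |3.8675 − 2.9300| = 0.9375 km/s.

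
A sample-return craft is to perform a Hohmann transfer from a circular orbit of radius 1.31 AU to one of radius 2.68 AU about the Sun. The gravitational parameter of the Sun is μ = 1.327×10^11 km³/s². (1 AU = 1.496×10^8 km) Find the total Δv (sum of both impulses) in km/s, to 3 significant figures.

In km: r₁ = 1.31 × 1.496×10^8 = 1.95976×10^8 km; r₂ = 2.68 × 1.496×10^8 = 4.00928×10^8 km.
Semi-major axis of the transfer orbit: a_t = (1.95976×10^8 + 4.00928×10^8)/2 = 2.98452×10^8 km.
Circular speed at r₁: v₁ = √(μ/r₁) = √(1.327×10^11/1.95976×10^8) = 26.022 km/s.
Transfer-orbit speed at r₁ (v² = μ(2/r − 1/a)): v_p = √[μ(2/r₁ − 1/a_t)] = 30.160 km/s.
First burn Δv₁ = |v_p − v₁| = 4.138 km/s.
Circular speed at r₂: v₂ = √(μ/r₂) = 18.193 km/s.
Transfer-orbit speed at r₂: v_a = √[μ(2/r₂ − 1/a_t)] = 14.742 km/s.
Second burn Δv₂ = |v₂ − v_a| = 3.451 km/s.
Total Δv = Δv₁ + Δv₂ = 7.589 km/s.

Δv = 7.59 km/s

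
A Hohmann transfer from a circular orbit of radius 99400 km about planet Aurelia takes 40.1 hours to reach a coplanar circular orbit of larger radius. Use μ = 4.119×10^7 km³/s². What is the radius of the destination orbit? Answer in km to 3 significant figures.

Transfer time t = 40.1 hours = 1.4436×10^5 s, and t = π√(a_t³/μ).
So a_t = (μ t²/π²)^(1/3) = (4.119×10^7 × (1.4436×10^5)² / π²)^(1/3) = 4.4306×10^5 km.
Since a_t = (r₁ + r₂)/2, r₂ = 2a_t − r₁ = 2×4.4306×10^5 − 99400 = 7.8672×10^5 km.

r₂ = 7.87×10^5 km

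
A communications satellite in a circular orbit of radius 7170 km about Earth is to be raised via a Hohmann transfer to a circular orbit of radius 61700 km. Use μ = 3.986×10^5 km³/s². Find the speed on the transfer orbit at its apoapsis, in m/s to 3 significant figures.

v = 1160 m/s

Semi-major axis of the transfer orbit: a_t = (7170 + 61700)/2 = 34435 km.
The apoapsis of the transfer ellipse is at r = 61700 km.
From the vis-viva equation, v = √[μ(2/r − 1/a_t)] = 1.160 km/s.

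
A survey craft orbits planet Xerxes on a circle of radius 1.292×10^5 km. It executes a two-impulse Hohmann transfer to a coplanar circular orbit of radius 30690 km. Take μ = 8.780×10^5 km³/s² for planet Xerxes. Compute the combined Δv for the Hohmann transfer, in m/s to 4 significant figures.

Δv = 2443 m/s

Semi-major axis of the transfer orbit: a_t = (1.292×10^5 + 30690)/2 = 79945 km.
Circular speed at r₁: v₁ = √(μ/r₁) = √(8.780×10^5/1.292×10^5) = 2.60685 km/s.
On the transfer ellipse at r₁, vis-viva gives v_a = √[μ(2/r₁ − 1/a_t)] = 1.61517 km/s.
First burn Δv₁ = |v_a − v₁| = 0.9917 km/s.
Circular speed at r₂: v₂ = √(μ/r₂) = 5.349 km/s.
Transfer-orbit speed at r₂: v_p = √[μ(2/r₂ − 1/a_t)] = 6.800 km/s.
Second burn Δv₂ = |v₂ − v_p| = 1.451 km/s.
Total Δv = Δv₁ + Δv₂ = 2.443 km/s.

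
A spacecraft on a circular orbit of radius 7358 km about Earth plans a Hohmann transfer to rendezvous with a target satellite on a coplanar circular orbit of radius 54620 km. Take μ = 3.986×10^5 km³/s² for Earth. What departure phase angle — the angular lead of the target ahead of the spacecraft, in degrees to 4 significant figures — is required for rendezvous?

Transfer-ellipse semi-major axis a_t = (r₁ + r₂)/2 = (7358 + 54620)/2 = 30989 km.
Transfer time t = π√(a_t³/μ) = 27145 s.
The target's mean motion on its circular orbit is ω₂ = √(μ/r₂³) = 4.9459×10^-5 rad/s.
Angle swept by the target during transfer: ω₂·t = 1.34256 rad = 76.92°.
Arrival is 180° from departure on the ellipse, so φ = 180° − 76.92° = 103.1°.

φ = 103.1°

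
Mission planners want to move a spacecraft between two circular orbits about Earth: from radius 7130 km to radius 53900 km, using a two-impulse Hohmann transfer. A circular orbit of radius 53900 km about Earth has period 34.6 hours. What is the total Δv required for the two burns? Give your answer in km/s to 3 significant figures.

From Kepler's third law T² = 4π²r³/μ at r = 53900 km, T = 34.6 hours = 34.6 × 3600 s = 1.2456×10^5 s: μ = 4π²r³/T² = 3.98445×10^5 km³/s².
Semi-major axis of the transfer orbit: a_t = (7130 + 53900)/2 = 30515 km.
At r₁ the circular-orbit speed is v₁ = √(μ/r₁) = 7.4755 km/s.
Transfer-orbit speed at r₁ (v² = μ(2/r − 1/a)): v_p = √[μ(2/r₁ − 1/a_t)] = 9.9352 km/s.
First burn Δv₁ = |v_p − v₁| = 2.4597 km/s.
At r₂, v₂ = √(μ/r₂) = 2.7189 km/s.
Transfer-orbit speed at r₂: v_a = √[μ(2/r₂ − 1/a_t)] = 1.3143 km/s.
Second burn Δv₂ = |v₂ − v_a| = 1.4046 km/s.
Total Δv = Δv₁ + Δv₂ = 3.864 km/s.

Δv = 3.86 km/s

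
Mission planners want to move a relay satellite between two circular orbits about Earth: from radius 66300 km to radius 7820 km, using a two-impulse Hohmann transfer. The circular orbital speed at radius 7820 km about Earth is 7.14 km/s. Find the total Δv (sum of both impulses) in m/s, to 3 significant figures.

Δv = 3740 m/s

From the circular-orbit relation v² = μ/r at r = 7820 km: μ = v²r = (7.14)² × 7820 = 3.98660×10^5 km³/s².
The Hohmann ellipse has a_t = (r₁ + r₂)/2 = 37060 km.
Circular speed at r₁: v₁ = √(μ/r₁) = √(3.98660×10^5/66300) = 2.452 km/s.
On the transfer ellipse at r₁, v² = μ(2/r − 1/a) gives v_a = √[μ(2/r₁ − 1/a_t)] = 1.126 km/s.
First burn Δv₁ = |v_a − v₁| = 1.326 km/s.
Circular speed at r₂: v₂ = √(μ/r₂) = 7.140 km/s.
Transfer-orbit speed at r₂: v_p = √[μ(2/r₂ − 1/a_t)] = 9.550 km/s.
Second burn Δv₂ = |v₂ − v_p| = 2.410 km/s.
Δv = Δv₁ + Δv₂ = 1.326 + 2.410 = 3.736 km/s.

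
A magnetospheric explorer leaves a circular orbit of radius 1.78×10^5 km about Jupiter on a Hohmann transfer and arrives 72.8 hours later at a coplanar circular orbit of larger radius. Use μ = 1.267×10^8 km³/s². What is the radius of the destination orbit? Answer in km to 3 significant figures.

Transfer time t = 72.8 hours = 2.6208×10^5 s, and t = π√(a_t³/μ).
So a_t = (μ t²/π²)^(1/3) = (1.267×10^8 × (2.6208×10^5)² / π²)^(1/3) = 9.5892×10^5 km.
Since a_t = (r₁ + r₂)/2, r₂ = 2a_t − r₁ = 2×9.5892×10^5 − 1.780×10^5 = 1.73984×10^6 km.

r₂ = 1.74×10^6 km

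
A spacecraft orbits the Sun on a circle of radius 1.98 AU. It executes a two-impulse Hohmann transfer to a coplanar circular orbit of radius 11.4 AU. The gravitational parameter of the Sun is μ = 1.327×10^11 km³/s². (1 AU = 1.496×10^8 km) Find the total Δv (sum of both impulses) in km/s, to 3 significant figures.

In km: r₁ = 1.98 × 1.496×10^8 = 2.96208×10^8 km; r₂ = 11.4 × 1.496×10^8 = 1.70544×10^9 km.
Semi-major axis of the transfer orbit: a_t = (2.96208×10^8 + 1.70544×10^9)/2 = 1.000824×10^9 km.
At r₁ the circular-orbit speed is v₁ = √(μ/r₁) = 21.166 km/s.
Transfer-orbit speed at r₁ (vis-viva equation): v_p = √[μ(2/r₁ − 1/a_t)] = 27.630 km/s.
First burn Δv₁ = |v_p − v₁| = 6.464 km/s.
Circular speed at r₂: v₂ = √(μ/r₂) = 8.821 km/s.
Transfer-orbit speed at r₂: v_a = √[μ(2/r₂ − 1/a_t)] = 4.799 km/s.
Second burn Δv₂ = |v₂ − v_a| = 4.022 km/s.
Δv = Δv₁ + Δv₂ = 6.464 + 4.022 = 10.49 km/s.

Δv = 10.5 km/s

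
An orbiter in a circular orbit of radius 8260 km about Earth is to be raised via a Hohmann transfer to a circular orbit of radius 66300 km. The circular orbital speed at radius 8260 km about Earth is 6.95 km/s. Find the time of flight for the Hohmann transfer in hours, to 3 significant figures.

t = 9.94 hours

From the circular-orbit relation v² = μ/r at r = 8260 km: μ = v²r = (6.95)² × 8260 = 3.98979×10^5 km³/s².
Semi-major axis of the transfer orbit: a_t = (8260 + 66300)/2 = 37280 km.
Half the transfer-orbit period gives t = π√(a_t³/μ) = 35800 s.
Converting: 35800 s ÷ 3600 s/hour = 9.94 hours.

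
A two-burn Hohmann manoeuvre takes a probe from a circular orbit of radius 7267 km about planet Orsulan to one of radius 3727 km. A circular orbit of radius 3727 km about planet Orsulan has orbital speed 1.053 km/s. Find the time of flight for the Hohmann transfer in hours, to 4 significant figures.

From the circular-orbit relation v² = μ/r at r = 3727 km: μ = v²r = (1.053)² × 3727 = 4132.53 km³/s².
Transfer-ellipse semi-major axis a_t = (r₁ + r₂)/2 = (7267 + 3727)/2 = 5497 km.
Transfer time t = π√(a_t³/μ) = π√((5497)³ / 4132.53) = 19920 s.
Converting: 19920 s ÷ 3600 s/hour = 5.533 hours.

t = 5.533 hours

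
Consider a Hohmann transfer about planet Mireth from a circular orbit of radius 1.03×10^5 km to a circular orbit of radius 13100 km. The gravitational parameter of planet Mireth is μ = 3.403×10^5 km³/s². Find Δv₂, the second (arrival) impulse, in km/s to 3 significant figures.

Δv₂ = 1.69 km/s

The Hohmann ellipse has a_t = (r₁ + r₂)/2 = 58050 km.
On the circular orbit at r = 13100 km, v_c = √(μ/r) = 5.097 km/s.
Transfer-orbit speed at the same r (vis-viva, a = a_t): v_t = √[μ(2/r − 1/a_t)] = 6.789 km/s.
Δv₂ = |v_t − v_c| = |6.789 − 5.097| = 1.692 km/s.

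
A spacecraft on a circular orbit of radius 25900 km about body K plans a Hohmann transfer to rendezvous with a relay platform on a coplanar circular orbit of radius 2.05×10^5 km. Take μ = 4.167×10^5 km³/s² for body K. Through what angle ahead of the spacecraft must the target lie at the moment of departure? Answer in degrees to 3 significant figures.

The Hohmann ellipse has a_t = (r₁ + r₂)/2 = 1.1545×10^5 km.
Transfer time t = π√(a_t³/μ) = 1.909×10^5 s.
Target angular speed ω₂ = √(μ/r₂³) = 6.955×10^-6 rad/s.
Angle swept by the target during transfer: ω₂·t = 1.3277 rad = 76.07°.
The spacecraft traverses 180° on the transfer ellipse, so the target must lead by 180° − 76.07° = 104°.

φ = 104°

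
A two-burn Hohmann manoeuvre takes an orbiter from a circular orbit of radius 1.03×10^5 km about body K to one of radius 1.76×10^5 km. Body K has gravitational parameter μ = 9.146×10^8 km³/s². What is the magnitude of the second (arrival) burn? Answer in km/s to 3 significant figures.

Δv₂ = 10.1 km/s

Transfer-ellipse semi-major axis a_t = (r₁ + r₂)/2 = (1.030×10^5 + 1.760×10^5)/2 = 1.395×10^5 km.
Circular speed at r = 1.760×10^5 km: v_c = √(μ/r) = 72.087 km/s.
Vis-viva on the transfer ellipse at r = 1.760×10^5 km gives v_t = √[μ(2/r − 1/a_t)] = 61.943 km/s.
Δv₂ = |v_t − v_c| = |61.943 − 72.087| = 10.14 km/s.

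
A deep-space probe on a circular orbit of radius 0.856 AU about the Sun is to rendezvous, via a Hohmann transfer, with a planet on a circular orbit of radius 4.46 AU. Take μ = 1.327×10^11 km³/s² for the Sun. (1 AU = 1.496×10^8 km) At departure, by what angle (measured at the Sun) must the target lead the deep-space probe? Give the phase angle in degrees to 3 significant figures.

φ = 97.2°

In km: r₁ = 0.856 × 1.496×10^8 = 1.280576×10^8 km; r₂ = 4.46 × 1.496×10^8 = 6.67216×10^8 km.
Transfer-ellipse semi-major axis a_t = (r₁ + r₂)/2 = (1.280576×10^8 + 6.67216×10^8)/2 = 3.976368×10^8 km.
The half-period of the transfer ellipse is t = π√(a_t³/μ) = 6.83824×10^7 s.
Target angular speed ω₂ = √(μ/r₂³) = 2.11366×10^-8 rad/s.
Angle swept by the target during transfer: ω₂·t = 1.44537 rad = 82.81°.
The deep-space probe traverses 180° on the transfer ellipse, so the target must lead by 180° − 82.81° = 97.2°.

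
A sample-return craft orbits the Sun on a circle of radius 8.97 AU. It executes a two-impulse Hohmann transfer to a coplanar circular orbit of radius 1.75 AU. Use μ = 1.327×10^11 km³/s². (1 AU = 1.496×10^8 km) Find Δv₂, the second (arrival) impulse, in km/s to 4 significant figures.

In km: r₁ = 8.97 × 1.496×10^8 = 1.341912×10^9 km; r₂ = 1.75 × 1.496×10^8 = 2.618×10^8 km.
The Hohmann ellipse has a_t = (r₁ + r₂)/2 = 8.01856×10^8 km.
Circular speed at r = 2.618×10^8 km: v_c = √(μ/r) = 22.514 km/s.
Transfer-orbit speed at the same r (vis-viva, a = a_t): v_t = √[μ(2/r − 1/a_t)] = 29.125 km/s.
Δv₂ = |v_t − v_c| = |29.125 − 22.514| = 6.611 km/s.

Δv₂ = 6.611 km/s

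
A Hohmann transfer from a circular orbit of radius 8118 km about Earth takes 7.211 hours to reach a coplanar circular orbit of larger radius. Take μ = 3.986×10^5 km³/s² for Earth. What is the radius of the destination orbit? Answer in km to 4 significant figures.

Transfer time t = 7.211 hours = 25959.6 s, and t = π√(a_t³/μ).
So a_t = (μ t²/π²)^(1/3) = (3.986×10^5 × (25959.6)² / π²)^(1/3) = 30080 km.
Since a_t = (r₁ + r₂)/2, r₂ = 2a_t − r₁ = 2×30080 − 8118 = 52042 km.

r₂ = 52040 km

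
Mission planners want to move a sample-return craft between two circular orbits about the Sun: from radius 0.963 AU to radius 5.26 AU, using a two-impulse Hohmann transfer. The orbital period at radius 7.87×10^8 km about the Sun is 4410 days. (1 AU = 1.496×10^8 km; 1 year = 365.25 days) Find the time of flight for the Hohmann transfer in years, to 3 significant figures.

From Kepler's third law T² = 4π²r³/μ at r = 7.87×10^8 km, T = 4410 days = 4410 × 86400 s = 3.81024×10^8 s: μ = 4π²r³/T² = 1.32550×10^11 km³/s².
In km: r₁ = 0.963 × 1.496×10^8 = 1.440648×10^8 km; r₂ = 5.26 × 1.496×10^8 = 7.86896×10^8 km.
Transfer-ellipse semi-major axis a_t = (r₁ + r₂)/2 = (1.440648×10^8 + 7.86896×10^8)/2 = 4.654804×10^8 km.
Half the transfer-orbit period gives t = π√(a_t³/μ) = 8.666×10^7 s.
Converting: 8.666×10^7 s ÷ 3.15576×10^7 s/year (365.25 × 86400) = 2.75 years.

t = 2.75 years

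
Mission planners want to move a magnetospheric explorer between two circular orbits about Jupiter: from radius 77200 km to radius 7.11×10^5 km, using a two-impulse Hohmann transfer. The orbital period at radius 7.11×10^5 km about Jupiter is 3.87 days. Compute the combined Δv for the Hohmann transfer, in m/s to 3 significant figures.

From Kepler's third law T² = 4π²r³/μ at r = 7.11×10^5 km, T = 3.87 days = 3.87 × 86400 s = 3.34368×10^5 s: μ = 4π²r³/T² = 1.26917×10^8 km³/s².
Transfer-ellipse semi-major axis a_t = (r₁ + r₂)/2 = (77200 + 7.110×10^5)/2 = 3.941×10^5 km.
Circular speed at r₁: v₁ = √(μ/r₁) = √(1.26917×10^8/77200) = 40.55 km/s.
On the transfer ellipse at r₁, v² = μ(2/r − 1/a) gives v_p = √[μ(2/r₁ − 1/a_t)] = 54.46 km/s.
First burn Δv₁ = |v_p − v₁| = 13.91 km/s.
At r₂, v₂ = √(μ/r₂) = 13.36 km/s.
Transfer-orbit speed at r₂: v_a = √[μ(2/r₂ − 1/a_t)] = 5.913 km/s.
Second burn Δv₂ = |v₂ − v_a| = 7.447 km/s.
Δv = Δv₁ + Δv₂ = 13.91 + 7.447 = 21.36 km/s.

Δv = 21400 m/s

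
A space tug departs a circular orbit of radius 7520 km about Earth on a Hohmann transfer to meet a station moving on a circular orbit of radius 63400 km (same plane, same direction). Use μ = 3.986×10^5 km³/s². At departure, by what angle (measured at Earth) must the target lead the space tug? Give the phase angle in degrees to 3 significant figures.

φ = 105°

Transfer-ellipse semi-major axis a_t = (r₁ + r₂)/2 = (7520 + 63400)/2 = 35460 km.
Transfer time t = π√(a_t³/μ) = 33230 s.
The target's mean motion on its circular orbit is ω₂ = √(μ/r₂³) = 3.955×10^-5 rad/s.
Angle swept by the target during transfer: ω₂·t = 1.314 rad = 75.29°.
Arrival is 180° from departure on the ellipse, so φ = 180° − 75.29° = 105°.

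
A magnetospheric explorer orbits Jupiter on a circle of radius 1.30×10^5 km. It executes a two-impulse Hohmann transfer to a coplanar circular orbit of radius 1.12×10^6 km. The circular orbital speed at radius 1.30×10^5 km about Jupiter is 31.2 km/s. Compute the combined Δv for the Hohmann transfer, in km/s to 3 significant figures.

From the circular-orbit relation v² = μ/r at r = 1.30×10^5 km: μ = v²r = (31.2)² × 1.30×10^5 = 1.26547×10^8 km³/s².
Semi-major axis of the transfer orbit: a_t = (1.300×10^5 + 1.120×10^6)/2 = 6.250×10^5 km.
Circular speed at r₁: v₁ = √(μ/r₁) = √(1.26547×10^8/1.300×10^5) = 31.20 km/s.
Transfer-orbit speed at r₁ (vis-viva equation): v_p = √[μ(2/r₁ − 1/a_t)] = 41.77 km/s.
First burn Δv₁ = |v_p − v₁| = 10.57 km/s.
At r₂, v₂ = √(μ/r₂) = 10.63 km/s.
Transfer-orbit speed at r₂: v_a = √[μ(2/r₂ − 1/a_t)] = 4.848 km/s.
Second burn Δv₂ = |v₂ − v_a| = 5.782 km/s.
Total Δv = Δv₁ + Δv₂ = 16.35 km/s.

Δv = 16.3 km/s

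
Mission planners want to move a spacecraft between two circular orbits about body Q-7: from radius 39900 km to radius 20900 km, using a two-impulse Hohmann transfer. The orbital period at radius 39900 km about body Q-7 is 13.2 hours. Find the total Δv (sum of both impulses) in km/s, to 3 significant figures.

From Kepler's third law T² = 4π²r³/μ at r = 39900 km, T = 13.2 hours = 13.2 × 3600 s = 47520 s: μ = 4π²r³/T² = 1.11052×10^6 km³/s².
The Hohmann ellipse has a_t = (r₁ + r₂)/2 = 30400 km.
Circular speed at r₁: v₁ = √(μ/r₁) = √(1.11052×10^6/39900) = 5.27565 km/s.
Transfer-orbit speed at r₁ (vis-viva equation): v_a = √[μ(2/r₁ − 1/a_t)] = 4.37434 km/s.
First burn Δv₁ = |v_a − v₁| = 0.9013 km/s.
At r₂, v₂ = √(μ/r₂) = 7.289 km/s.
Transfer-orbit speed at r₂: v_p = √[μ(2/r₂ − 1/a_t)] = 8.351 km/s.
Second burn Δv₂ = |v₂ − v_p| = 1.062 km/s.
Total Δv = Δv₁ + Δv₂ = 1.963 km/s.

Δv = 1.96 km/s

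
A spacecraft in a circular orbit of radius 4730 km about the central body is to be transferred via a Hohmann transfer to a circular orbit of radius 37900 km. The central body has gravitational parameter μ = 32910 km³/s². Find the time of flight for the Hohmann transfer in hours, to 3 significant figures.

t = 15.0 hours

The Hohmann ellipse has a_t = (r₁ + r₂)/2 = 21315 km.
Transfer time t = π√(a_t³/μ) = π√((21315)³ / 32910) = 53890 s.
Converting: 53890 s ÷ 3600 s/hour = 15.0 hours.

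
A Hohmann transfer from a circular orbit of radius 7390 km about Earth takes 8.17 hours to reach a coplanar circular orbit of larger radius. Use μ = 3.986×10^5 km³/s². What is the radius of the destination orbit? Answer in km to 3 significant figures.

Transfer time t = 8.17 hours = 29412 s, and t = π√(a_t³/μ).
So a_t = (μ t²/π²)^(1/3) = (3.986×10^5 × (29412)² / π²)^(1/3) = 32691 km.
Since a_t = (r₁ + r₂)/2, r₂ = 2a_t − r₁ = 2×32691 − 7390 = 57992 km.

r₂ = 58000 km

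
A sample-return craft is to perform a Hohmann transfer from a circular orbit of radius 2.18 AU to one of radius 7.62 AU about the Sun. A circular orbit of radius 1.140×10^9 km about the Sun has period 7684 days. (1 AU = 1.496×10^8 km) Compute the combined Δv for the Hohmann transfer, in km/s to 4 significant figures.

Δv = 8.576 km/s

From Kepler's third law T² = 4π²r³/μ at r = 1.140×10^9 km, T = 7684 days = 7684 × 86400 s = 6.638976×10^8 s: μ = 4π²r³/T² = 1.32700×10^11 km³/s².
In km: r₁ = 2.18 × 1.496×10^8 = 3.26128×10^8 km; r₂ = 7.62 × 1.496×10^8 = 1.139952×10^9 km.
Transfer-ellipse semi-major axis a_t = (r₁ + r₂)/2 = (3.26128×10^8 + 1.139952×10^9)/2 = 7.3304×10^8 km.
At r₁ the circular-orbit speed is v₁ = √(μ/r₁) = 20.172 km/s.
On the transfer ellipse at r₁, vis-viva gives v_p = √[μ(2/r₁ − 1/a_t)] = 25.155 km/s.
First burn Δv₁ = |v_p − v₁| = 4.983 km/s.
Circular speed at r₂: v₂ = √(μ/r₂) = 10.79 km/s.
Transfer-orbit speed at r₂: v_a = √[μ(2/r₂ − 1/a_t)] = 7.197 km/s.
Second burn Δv₂ = |v₂ − v_a| = 3.593 km/s.
Δv = Δv₁ + Δv₂ = 4.983 + 3.593 = 8.576 km/s.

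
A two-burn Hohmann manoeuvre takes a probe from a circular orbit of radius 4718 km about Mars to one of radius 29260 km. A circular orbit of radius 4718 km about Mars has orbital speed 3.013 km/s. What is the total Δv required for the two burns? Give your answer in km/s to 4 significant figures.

Δv = 1.513 km/s

From the circular-orbit relation v² = μ/r at r = 4718 km: μ = v²r = (3.013)² × 4718 = 42830.8 km³/s².
The Hohmann ellipse has a_t = (r₁ + r₂)/2 = 16989 km.
Circular speed at r₁: v₁ = √(μ/r₁) = √(42830.8/4718) = 3.0130 km/s.
On the transfer ellipse at r₁, v² = μ(2/r − 1/a) gives v_p = √[μ(2/r₁ − 1/a_t)] = 3.9541 km/s.
First burn Δv₁ = |v_p − v₁| = 0.9411 km/s.
At r₂, v₂ = √(μ/r₂) = 1.2099 km/s.
Transfer-orbit speed at r₂: v_a = √[μ(2/r₂ − 1/a_t)] = 0.63758 km/s.
Second burn Δv₂ = |v₂ − v_a| = 0.5723 km/s.
Δv = Δv₁ + Δv₂ = 0.9411 + 0.5723 = 1.513 km/s.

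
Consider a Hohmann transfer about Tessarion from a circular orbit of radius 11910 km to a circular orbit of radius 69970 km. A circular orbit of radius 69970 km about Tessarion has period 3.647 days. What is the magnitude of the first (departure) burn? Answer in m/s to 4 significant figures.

Δv₁ = 1039 m/s

From Kepler's third law T² = 4π²r³/μ at r = 69970 km, T = 3.647 days = 3.647 × 86400 s = 3.151008×10^5 s: μ = 4π²r³/T² = 1.36206×10^5 km³/s².
Semi-major axis of the transfer orbit: a_t = (11910 + 69970)/2 = 40940 km.
On the circular orbit at r = 11910 km, v_c = √(μ/r) = 3.382 km/s.
Vis-viva on the transfer ellipse at r = 11910 km gives v_t = √[μ(2/r − 1/a_t)] = 4.421 km/s.
Δv₁ = |v_t − v_c| = |4.421 − 3.382| = 1.039 km/s.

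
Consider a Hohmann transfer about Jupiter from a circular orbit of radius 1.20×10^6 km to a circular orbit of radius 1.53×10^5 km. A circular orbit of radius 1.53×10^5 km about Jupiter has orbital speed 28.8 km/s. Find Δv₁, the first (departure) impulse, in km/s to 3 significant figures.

From the circular-orbit relation v² = μ/r at r = 1.53×10^5 km: μ = v²r = (28.8)² × 1.53×10^5 = 1.26904×10^8 km³/s².
Semi-major axis of the transfer orbit: a_t = (1.200×10^6 + 1.530×10^5)/2 = 6.765×10^5 km.
On the circular orbit at r = 1.200×10^6 km, v_c = √(μ/r) = 10.284 km/s.
Vis-viva on the transfer ellipse at r = 1.200×10^6 km gives v_t = √[μ(2/r − 1/a_t)] = 4.8906 km/s.
Δv₁ = |v_t − v_c| = |4.8906 − 10.284| = 5.393 km/s.

Δv₁ = 5.39 km/s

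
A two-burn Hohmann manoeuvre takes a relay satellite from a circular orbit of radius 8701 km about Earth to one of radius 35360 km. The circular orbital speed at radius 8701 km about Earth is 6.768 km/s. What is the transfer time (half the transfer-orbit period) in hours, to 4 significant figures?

t = 4.520 hours

From the circular-orbit relation v² = μ/r at r = 8701 km: μ = v²r = (6.768)² × 8701 = 3.98556×10^5 km³/s².
Transfer-ellipse semi-major axis a_t = (r₁ + r₂)/2 = (8701 + 35360)/2 = 22030.5 km.
Half the transfer-orbit period gives t = π√(a_t³/μ) = 16272 s.
Converting: 16272 s ÷ 3600 s/hour = 4.520 hours.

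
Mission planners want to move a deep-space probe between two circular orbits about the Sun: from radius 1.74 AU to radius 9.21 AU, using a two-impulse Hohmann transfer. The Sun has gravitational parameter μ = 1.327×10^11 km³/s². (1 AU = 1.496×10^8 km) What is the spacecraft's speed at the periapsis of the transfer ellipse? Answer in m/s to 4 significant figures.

In km: r₁ = 1.74 × 1.496×10^8 = 2.60304×10^8 km; r₂ = 9.21 × 1.496×10^8 = 1.377816×10^9 km.
Transfer-ellipse semi-major axis a_t = (r₁ + r₂)/2 = (2.60304×10^8 + 1.377816×10^9)/2 = 8.1906×10^8 km.
At periapsis, r = 2.60304×10^8 km.
Vis-viva: v = √[μ(2/r − 1/a_t)] = √[1.327×10^11 × (2/2.60304×10^8 − 1/8.1906×10^8)] = 29.28 km/s.

v = 29280 m/s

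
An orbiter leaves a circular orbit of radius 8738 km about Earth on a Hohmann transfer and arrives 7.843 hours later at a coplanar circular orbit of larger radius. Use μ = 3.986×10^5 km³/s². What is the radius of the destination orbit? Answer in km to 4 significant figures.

r₂ = 54890 km

Transfer time t = 7.843 hours = 28234.8 s, and t = π√(a_t³/μ).
So a_t = (μ t²/π²)^(1/3) = (3.986×10^5 × (28234.8)² / π²)^(1/3) = 31813 km.
Since a_t = (r₁ + r₂)/2, r₂ = 2a_t − r₁ = 2×31813 − 8738 = 54888 km.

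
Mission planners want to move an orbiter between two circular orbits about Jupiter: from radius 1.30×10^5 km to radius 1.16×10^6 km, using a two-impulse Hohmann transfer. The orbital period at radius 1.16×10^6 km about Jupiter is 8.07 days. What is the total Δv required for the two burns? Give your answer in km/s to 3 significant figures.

From Kepler's third law T² = 4π²r³/μ at r = 1.16×10^6 km, T = 8.07 days = 8.07 × 86400 s = 6.97248×10^5 s: μ = 4π²r³/T² = 1.26753×10^8 km³/s².
Transfer-ellipse semi-major axis a_t = (r₁ + r₂)/2 = (1.300×10^5 + 1.160×10^6)/2 = 6.450×10^5 km.
At r₁ the circular-orbit speed is v₁ = √(μ/r₁) = 31.23 km/s.
Transfer-orbit speed at r₁ (vis-viva): v_p = √[μ(2/r₁ − 1/a_t)] = 41.88 km/s.
First burn Δv₁ = |v_p − v₁| = 10.65 km/s.
At r₂, v₂ = √(μ/r₂) = 10.453 km/s.
Transfer-orbit speed at r₂: v_a = √[μ(2/r₂ − 1/a_t)] = 4.6929 km/s.
Second burn Δv₂ = |v₂ − v_a| = 5.760 km/s.
Δv = Δv₁ + Δv₂ = 10.65 + 5.760 = 16.41 km/s.

Δv = 16.4 km/s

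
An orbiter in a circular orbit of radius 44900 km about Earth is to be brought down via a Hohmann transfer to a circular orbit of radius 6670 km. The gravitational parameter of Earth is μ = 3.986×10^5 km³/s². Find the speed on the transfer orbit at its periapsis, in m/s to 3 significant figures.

v = 10200 m/s

Transfer-ellipse semi-major axis a_t = (r₁ + r₂)/2 = (44900 + 6670)/2 = 25785 km.
The periapsis of the transfer ellipse is at r = 6670 km.
From the vis-viva equation, v = √[μ(2/r − 1/a_t)] = 10.20 km/s.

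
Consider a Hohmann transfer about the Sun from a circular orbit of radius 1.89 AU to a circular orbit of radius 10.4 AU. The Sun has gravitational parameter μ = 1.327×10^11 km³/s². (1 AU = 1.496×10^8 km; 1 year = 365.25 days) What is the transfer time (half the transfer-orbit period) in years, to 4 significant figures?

t = 7.617 years

In km: r₁ = 1.89 × 1.496×10^8 = 2.82744×10^8 km; r₂ = 10.4 × 1.496×10^8 = 1.55584×10^9 km.
Transfer-ellipse semi-major axis a_t = (r₁ + r₂)/2 = (2.82744×10^8 + 1.55584×10^9)/2 = 9.19292×10^8 km.
By Kepler's third law the transfer-orbit period is T = 2π√(a_t³/μ), so t = T/2 = 2.4038×10^8 s.
Converting: 2.4038×10^8 s ÷ 3.15576×10^7 s/year (365.25 × 86400) = 7.617 years.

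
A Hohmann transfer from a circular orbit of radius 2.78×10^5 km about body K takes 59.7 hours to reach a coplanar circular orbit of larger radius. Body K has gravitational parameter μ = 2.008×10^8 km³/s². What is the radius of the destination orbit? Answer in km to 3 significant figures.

Transfer time t = 59.7 hours = 2.1492×10^5 s, and t = π√(a_t³/μ).
So a_t = (μ t²/π²)^(1/3) = (2.008×10^8 × (2.1492×10^5)² / π²)^(1/3) = 9.7950×10^5 km.
Since a_t = (r₁ + r₂)/2, r₂ = 2a_t − r₁ = 2×9.7950×10^5 − 2.780×10^5 = 1.681×10^6 km.

r₂ = 1.68×10^6 km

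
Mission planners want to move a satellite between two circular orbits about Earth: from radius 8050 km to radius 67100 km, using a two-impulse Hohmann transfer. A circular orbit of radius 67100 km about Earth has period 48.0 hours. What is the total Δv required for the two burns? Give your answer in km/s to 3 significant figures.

From Kepler's third law T² = 4π²r³/μ at r = 67100 km, T = 48.0 hours = 48.0 × 3600 s = 1.728×10^5 s: μ = 4π²r³/T² = 3.99429×10^5 km³/s².
Semi-major axis of the transfer orbit: a_t = (8050 + 67100)/2 = 37575 km.
At r₁ the circular-orbit speed is v₁ = √(μ/r₁) = 7.044 km/s.
On the transfer ellipse at r₁, v² = μ(2/r − 1/a) gives v_p = √[μ(2/r₁ − 1/a_t)] = 9.413 km/s.
First burn Δv₁ = |v_p − v₁| = 2.369 km/s.
At r₂, v₂ = √(μ/r₂) = 2.440 km/s.
Transfer-orbit speed at r₂: v_a = √[μ(2/r₂ − 1/a_t)] = 1.129 km/s.
Second burn Δv₂ = |v₂ − v_a| = 1.311 km/s.
Total Δv = Δv₁ + Δv₂ = 3.680 km/s.

Δv = 3.68 km/s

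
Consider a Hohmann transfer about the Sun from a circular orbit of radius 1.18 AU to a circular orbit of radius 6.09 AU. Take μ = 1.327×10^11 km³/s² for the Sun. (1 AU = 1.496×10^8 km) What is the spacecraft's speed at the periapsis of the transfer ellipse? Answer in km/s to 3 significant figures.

In km: r₁ = 1.18 × 1.496×10^8 = 1.76528×10^8 km; r₂ = 6.09 × 1.496×10^8 = 9.11064×10^8 km.
The Hohmann ellipse has a_t = (r₁ + r₂)/2 = 5.43796×10^8 km.
At periapsis, r = 1.76528×10^8 km.
Vis-viva: v = √[μ(2/r − 1/a_t)] = √[1.327×10^11 × (2/1.76528×10^8 − 1/5.43796×10^8)] = 35.49 km/s.

v = 35.5 km/s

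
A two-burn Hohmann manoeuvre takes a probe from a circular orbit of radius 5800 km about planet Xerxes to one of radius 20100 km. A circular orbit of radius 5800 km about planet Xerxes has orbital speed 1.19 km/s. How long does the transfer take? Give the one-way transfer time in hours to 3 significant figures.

t = 14.2 hours

From the circular-orbit relation v² = μ/r at r = 5800 km: μ = v²r = (1.19)² × 5800 = 8213.38 km³/s².
The Hohmann ellipse has a_t = (r₁ + r₂)/2 = 12950 km.
By Kepler's third law the transfer-orbit period is T = 2π√(a_t³/μ), so t = T/2 = 51090 s.
Converting: 51090 s ÷ 3600 s/hour = 14.2 hours.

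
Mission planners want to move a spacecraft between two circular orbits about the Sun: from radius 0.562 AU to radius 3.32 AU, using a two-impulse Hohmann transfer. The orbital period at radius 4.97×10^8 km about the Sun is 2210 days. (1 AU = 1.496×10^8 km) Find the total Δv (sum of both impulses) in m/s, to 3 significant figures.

Δv = 19800 m/s

From Kepler's third law T² = 4π²r³/μ at r = 4.97×10^8 km, T = 2210 days = 2210 × 86400 s = 1.90944×10^8 s: μ = 4π²r³/T² = 1.32928×10^11 km³/s².
In km: r₁ = 0.562 × 1.496×10^8 = 8.40752×10^7 km; r₂ = 3.32 × 1.496×10^8 = 4.96672×10^8 km.
Semi-major axis of the transfer orbit: a_t = (8.40752×10^7 + 4.96672×10^8)/2 = 2.903736×10^8 km.
Circular speed at r₁: v₁ = √(μ/r₁) = √(1.32928×10^11/8.40752×10^7) = 39.76 km/s.
Transfer-orbit speed at r₁ (vis-viva equation): v_p = √[μ(2/r₁ − 1/a_t)] = 52.00 km/s.
First burn Δv₁ = |v_p − v₁| = 12.24 km/s.
Circular speed at r₂: v₂ = √(μ/r₂) = 16.36 km/s.
Transfer-orbit speed at r₂: v_a = √[μ(2/r₂ − 1/a_t)] = 8.803 km/s.
Second burn Δv₂ = |v₂ − v_a| = 7.557 km/s.
Δv = Δv₁ + Δv₂ = 12.24 + 7.557 = 19.80 km/s.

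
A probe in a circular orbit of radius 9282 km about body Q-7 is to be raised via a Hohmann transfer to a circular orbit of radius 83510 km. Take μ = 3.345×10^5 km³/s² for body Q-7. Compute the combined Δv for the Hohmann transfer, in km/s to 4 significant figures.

Transfer-ellipse semi-major axis a_t = (r₁ + r₂)/2 = (9282 + 83510)/2 = 46396 km.
Circular speed at r₁: v₁ = √(μ/r₁) = √(3.345×10^5/9282) = 6.003 km/s.
On the transfer ellipse at r₁, vis-viva equation gives v_p = √[μ(2/r₁ − 1/a_t)] = 8.054 km/s.
First burn Δv₁ = |v_p − v₁| = 2.051 km/s.
Circular speed at r₂: v₂ = √(μ/r₂) = 2.001 km/s.
Transfer-orbit speed at r₂: v_a = √[μ(2/r₂ − 1/a_t)] = 0.8952 km/s.
Second burn Δv₂ = |v₂ − v_a| = 1.106 km/s.
Δv = Δv₁ + Δv₂ = 2.051 + 1.106 = 3.157 km/s.

Δv = 3.157 km/s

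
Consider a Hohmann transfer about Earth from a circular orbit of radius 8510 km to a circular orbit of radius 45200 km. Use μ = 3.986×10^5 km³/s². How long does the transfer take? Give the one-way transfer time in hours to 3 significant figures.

Semi-major axis of the transfer orbit: a_t = (8510 + 45200)/2 = 26855 km.
By Kepler's third law the transfer-orbit period is T = 2π√(a_t³/μ), so t = T/2 = 21900 s.
Converting: 21900 s ÷ 3600 s/hour = 6.08 hours.

t = 6.08 hours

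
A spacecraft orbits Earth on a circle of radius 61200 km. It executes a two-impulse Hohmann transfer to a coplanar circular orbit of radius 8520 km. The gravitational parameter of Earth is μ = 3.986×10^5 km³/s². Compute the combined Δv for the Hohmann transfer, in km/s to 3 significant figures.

Δv = 3.51 km/s

Semi-major axis of the transfer orbit: a_t = (61200 + 8520)/2 = 34860 km.
At r₁ the circular-orbit speed is v₁ = √(μ/r₁) = 2.552 km/s.
Transfer-orbit speed at r₁ (v² = μ(2/r − 1/a)): v_a = √[μ(2/r₁ − 1/a_t)] = 1.262 km/s.
First burn Δv₁ = |v_a − v₁| = 1.290 km/s.
Circular speed at r₂: v₂ = √(μ/r₂) = 6.840 km/s.
Transfer-orbit speed at r₂: v_p = √[μ(2/r₂ − 1/a_t)] = 9.063 km/s.
Second burn Δv₂ = |v₂ − v_p| = 2.223 km/s.
Δv = Δv₁ + Δv₂ = 1.290 + 2.223 = 3.513 km/s.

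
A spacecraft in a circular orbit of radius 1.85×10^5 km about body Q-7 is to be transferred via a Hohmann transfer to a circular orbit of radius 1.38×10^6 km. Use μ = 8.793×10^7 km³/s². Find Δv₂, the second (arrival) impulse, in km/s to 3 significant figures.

The Hohmann ellipse has a_t = (r₁ + r₂)/2 = 7.825×10^5 km.
Circular speed at r = 1.380×10^6 km: v_c = √(μ/r) = 7.982 km/s.
Vis-viva on the transfer ellipse at r = 1.380×10^6 km gives v_t = √[μ(2/r − 1/a_t)] = 3.881 km/s.
Δv₂ = |v_t − v_c| = |3.881 − 7.982| = 4.101 km/s.

Δv₂ = 4.10 km/s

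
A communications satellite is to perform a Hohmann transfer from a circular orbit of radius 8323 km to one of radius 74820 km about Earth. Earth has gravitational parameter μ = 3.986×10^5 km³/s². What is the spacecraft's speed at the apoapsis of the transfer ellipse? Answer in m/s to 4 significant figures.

Transfer-ellipse semi-major axis a_t = (r₁ + r₂)/2 = (8323 + 74820)/2 = 41571.5 km.
At apoapsis, r = 74820 km.
Vis-viva: v = √[μ(2/r − 1/a_t)] = √[3.986×10^5 × (2/74820 − 1/41571.5)] = 1.033 km/s.

v = 1033 m/s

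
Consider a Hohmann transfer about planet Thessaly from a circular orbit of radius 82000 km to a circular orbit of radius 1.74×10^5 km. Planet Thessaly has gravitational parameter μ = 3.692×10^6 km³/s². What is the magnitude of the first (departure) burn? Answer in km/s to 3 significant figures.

Transfer-ellipse semi-major axis a_t = (r₁ + r₂)/2 = (82000 + 1.740×10^5)/2 = 1.280×10^5 km.
Circular speed at r = 82000 km: v_c = √(μ/r) = 6.710 km/s.
Vis-viva on the transfer ellipse at r = 82000 km gives v_t = √[μ(2/r − 1/a_t)] = 7.823 km/s.
Δv₁ = |v_t − v_c| = |7.823 − 6.710| = 1.113 km/s.

Δv₁ = 1.11 km/s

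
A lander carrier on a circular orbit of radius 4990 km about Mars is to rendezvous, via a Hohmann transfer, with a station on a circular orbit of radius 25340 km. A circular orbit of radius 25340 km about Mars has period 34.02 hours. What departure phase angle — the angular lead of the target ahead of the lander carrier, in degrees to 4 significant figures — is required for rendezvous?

From Kepler's third law T² = 4π²r³/μ at r = 25340 km, T = 34.02 hours = 34.02 × 3600 s = 1.22472×10^5 s: μ = 4π²r³/T² = 42825.8 km³/s².
Semi-major axis of the transfer orbit: a_t = (4990 + 25340)/2 = 15165 km.
The half-period of the transfer ellipse is t = π√(a_t³/μ) = 28350.5 s.
The target's mean motion on its circular orbit is ω₂ = √(μ/r₂³) = 5.13030×10^-5 rad/s.
Angle swept by the target during transfer: ω₂·t = 1.45447 rad = 83.33°.
Arrival is 180° from departure on the ellipse, so φ = 180° − 83.33° = 96.67°.

φ = 96.67°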